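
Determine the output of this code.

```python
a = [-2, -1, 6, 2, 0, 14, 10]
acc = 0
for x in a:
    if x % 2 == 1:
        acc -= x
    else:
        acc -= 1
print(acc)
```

x=-2: not odd, acc = 0-1 = -1
x=-1: odd, acc = (-1)-(-1) = 0
x=6: not odd, acc = 0-1 = -1
x=2: not odd, acc = (-1)-1 = -2
x=0: not odd, acc = (-2)-1 = -3
x=14: not odd, acc = (-3)-1 = -4
x=10: not odd, acc = (-4)-1 = -5

-5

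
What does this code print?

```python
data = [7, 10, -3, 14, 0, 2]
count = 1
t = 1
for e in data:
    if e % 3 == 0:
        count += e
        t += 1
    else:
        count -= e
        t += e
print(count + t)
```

1

e=7: not %3==0, count = 1-7 = -6; t=8
e=10: not %3==0, count = (-6)-10 = -16; t=18
e=-3: %3==0, count = (-16)+(-3) = -19; t=19
e=14: not %3==0, count = (-19)-14 = -33; t=33
e=0: %3==0, count = (-33)+0 = -33; t=34
e=2: not %3==0, count = (-33)-2 = -35; t=36
count+t = (-35)+36 = 1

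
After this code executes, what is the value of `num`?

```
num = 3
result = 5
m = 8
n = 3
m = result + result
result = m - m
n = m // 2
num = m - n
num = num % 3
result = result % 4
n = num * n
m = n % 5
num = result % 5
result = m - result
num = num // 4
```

m = 5+5 = 10
result = 10-10 = 0
n = 10//2 = 5
num = 10-5 = 5
num = 5%3 = 2
result = 0%4 = 0
n = 2*5 = 10
m = 10%5 = 0
num = 0%5 = 0
result = 0-0 = 0
num = 0//4 = 0

0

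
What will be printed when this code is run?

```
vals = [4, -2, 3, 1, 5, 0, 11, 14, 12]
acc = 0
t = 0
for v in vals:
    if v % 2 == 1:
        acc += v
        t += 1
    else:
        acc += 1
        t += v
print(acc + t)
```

57

v=4: not odd, acc = 0+1 = 1; t=4
v=-2: not odd, acc = 1+1 = 2; t=2
v=3: odd, acc = 2+3 = 5; t=3
v=1: odd, acc = 5+1 = 6; t=4
v=5: odd, acc = 6+5 = 11; t=5
v=0: not odd, acc = 11+1 = 12; t=5
v=11: odd, acc = 12+11 = 23; t=6
v=14: not odd, acc = 23+1 = 24; t=20
v=12: not odd, acc = 24+1 = 25; t=32
acc+t = 25+32 = 57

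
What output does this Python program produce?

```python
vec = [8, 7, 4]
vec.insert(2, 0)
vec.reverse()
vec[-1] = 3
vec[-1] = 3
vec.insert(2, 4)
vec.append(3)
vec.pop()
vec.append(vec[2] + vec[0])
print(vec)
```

insert 0 at 2 → [8, 7, 0, 4]
reverse → [4, 0, 7, 8]
vec[-1] = 3 → [4, 0, 7, 3]
vec[-1] = 3 → [4, 0, 7, 3]
insert 4 at 2 → [4, 0, 4, 7, 3]
append 3 → [4, 0, 4, 7, 3, 3]
pop() removes 3 → [4, 0, 4, 7, 3]
append vec[2]+vec[0] = 4+4 = 8 → [4, 0, 4, 7, 3, 8]

[4, 0, 4, 7, 3, 8]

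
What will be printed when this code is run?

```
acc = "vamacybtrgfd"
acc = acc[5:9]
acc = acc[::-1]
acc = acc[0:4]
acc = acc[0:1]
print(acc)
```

slice [5:9] → 'ybtr'
reverse → 'rtby'
slice [0:4] → 'rtby'
slice [0:1] → 'r'

r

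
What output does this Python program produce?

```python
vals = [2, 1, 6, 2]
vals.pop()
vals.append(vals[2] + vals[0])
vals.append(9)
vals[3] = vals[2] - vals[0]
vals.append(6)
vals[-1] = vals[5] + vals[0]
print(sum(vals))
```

30

pop() removes 2 → [2, 1, 6]
append vals[2]+vals[0] = 6+2 = 8 → [2, 1, 6, 8]
append 9 → [2, 1, 6, 8, 9]
vals[3] = vals[2]-vals[0] = 6-2 = 4 → [2, 1, 6, 4, 9]
append 6 → [2, 1, 6, 4, 9, 6]
vals[-1] = vals[5]+vals[0] = 6+2 = 8 → [2, 1, 6, 4, 9, 8]
sum = 30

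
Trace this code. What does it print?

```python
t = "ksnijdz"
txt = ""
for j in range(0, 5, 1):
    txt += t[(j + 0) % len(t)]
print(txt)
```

ksnij

j=0: add t[0]='k' → 'k'
j=1: add t[1]='s' → 'ks'
j=2: add t[2]='n' → 'ksn'
j=3: add t[3]='i' → 'ksni'
j=4: add t[4]='j' → 'ksnij'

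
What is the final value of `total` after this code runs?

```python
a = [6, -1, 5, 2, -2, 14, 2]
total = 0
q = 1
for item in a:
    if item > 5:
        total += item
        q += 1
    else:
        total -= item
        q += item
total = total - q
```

5

item=6: >5, total = 0+6 = 6; q=2
item=-1: not >5, total = 6-(-1) = 7; q=1
item=5: not >5, total = 7-5 = 2; q=6
item=2: not >5, total = 2-2 = 0; q=8
item=-2: not >5, total = 0-(-2) = 2; q=6
item=14: >5, total = 2+14 = 16; q=7
item=2: not >5, total = 16-2 = 14; q=9
total-q = 14-9 = 5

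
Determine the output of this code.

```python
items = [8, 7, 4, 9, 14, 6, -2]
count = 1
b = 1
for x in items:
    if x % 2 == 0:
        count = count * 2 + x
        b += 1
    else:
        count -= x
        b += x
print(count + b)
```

x=8: even, count = 1*2+8 = 10; b=2
x=7: not even, count = 10-7 = 3; b=9
x=4: even, count = 3*2+4 = 10; b=10
x=9: not even, count = 10-9 = 1; b=19
x=14: even, count = 1*2+14 = 16; b=20
x=6: even, count = 16*2+6 = 38; b=21
x=-2: even, count = 38*2+(-2) = 74; b=22
count+b = 74+22 = 96

96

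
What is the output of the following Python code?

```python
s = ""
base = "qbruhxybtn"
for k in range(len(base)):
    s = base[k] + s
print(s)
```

ntbyxhurbq

k=0: prepend 'q' → 'q'
k=1: prepend 'b' → 'bq'
k=2: prepend 'r' → 'rbq'
k=3: prepend 'u' → 'urbq'
k=4: prepend 'h' → 'hurbq'
k=5: prepend 'x' → 'xhurbq'
k=6: prepend 'y' → 'yxhurbq'
k=7: prepend 'b' → 'byxhurbq'
k=8: prepend 't' → 'tbyxhurbq'
k=9: prepend 'n' → 'ntbyxhurbq'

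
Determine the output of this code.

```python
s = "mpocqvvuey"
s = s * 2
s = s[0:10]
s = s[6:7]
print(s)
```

v

repeat ×2 → 'mpocqvvueympocqvvuey'
slice [0:10] → 'mpocqvvuey'
slice [6:7] → 'v'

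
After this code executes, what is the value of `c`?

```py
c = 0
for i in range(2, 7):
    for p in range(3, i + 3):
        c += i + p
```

i=2,p=3: c = 0+5 = 5
i=2,p=4: c = 5+6 = 11
i=3,p=3: c = 11+6 = 17
i=3,p=4: c = 17+7 = 24
i=3,p=5: c = 24+8 = 32
i=4,p=3: c = 32+7 = 39
i=4,p=4: c = 39+8 = 47
i=4,p=5: c = 47+9 = 56
i=4,p=6: c = 56+10 = 66
i=5,p=3: c = 66+8 = 74
i=5,p=4: c = 74+9 = 83
i=5,p=5: c = 83+10 = 93
i=5,p=6: c = 93+11 = 104
i=5,p=7: c = 104+12 = 116
i=6,p=3: c = 116+9 = 125
i=6,p=4: c = 125+10 = 135
i=6,p=5: c = 135+11 = 146
i=6,p=6: c = 146+12 = 158
i=6,p=7: c = 158+13 = 171
i=6,p=8: c = 171+14 = 185

185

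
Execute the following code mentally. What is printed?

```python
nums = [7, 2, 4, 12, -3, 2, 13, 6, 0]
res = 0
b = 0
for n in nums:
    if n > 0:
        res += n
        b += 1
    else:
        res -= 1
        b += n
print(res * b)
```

n=7: >0, res = 0+7 = 7; b=1
n=2: >0, res = 7+2 = 9; b=2
n=4: >0, res = 9+4 = 13; b=3
n=12: >0, res = 13+12 = 25; b=4
n=-3: not >0, res = 25-1 = 24; b=1
n=2: >0, res = 24+2 = 26; b=2
n=13: >0, res = 26+13 = 39; b=3
n=6: >0, res = 39+6 = 45; b=4
n=0: not >0, res = 45-1 = 44; b=4
res*b = 44*4 = 176

176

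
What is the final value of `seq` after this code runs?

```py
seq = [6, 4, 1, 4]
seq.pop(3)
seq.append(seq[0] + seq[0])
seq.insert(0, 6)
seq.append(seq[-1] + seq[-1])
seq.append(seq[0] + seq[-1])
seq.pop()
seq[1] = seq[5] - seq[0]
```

[6, 18, 4, 1, 12, 24]

pop(3) removes 4 → [6, 4, 1]
append seq[0]+seq[0] = 6+6 = 12 → [6, 4, 1, 12]
insert 6 at 0 → [6, 6, 4, 1, 12]
append seq[-1]+seq[-1] = 12+12 = 24 → [6, 6, 4, 1, 12, 24]
append seq[0]+seq[-1] = 6+24 = 30 → [6, 6, 4, 1, 12, 24, 30]
pop() removes 30 → [6, 6, 4, 1, 12, 24]
seq[1] = seq[5]-seq[0] = 24-6 = 18 → [6, 18, 4, 1, 12, 24]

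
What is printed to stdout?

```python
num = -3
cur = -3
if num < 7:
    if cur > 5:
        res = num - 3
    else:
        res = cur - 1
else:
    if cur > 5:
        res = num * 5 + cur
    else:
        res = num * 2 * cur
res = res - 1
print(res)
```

num=-3, cur=-3
num < 7 is True; cur > 5 is False
→ res = cur - 1 = -4
res = (-4)-1 = -5

-5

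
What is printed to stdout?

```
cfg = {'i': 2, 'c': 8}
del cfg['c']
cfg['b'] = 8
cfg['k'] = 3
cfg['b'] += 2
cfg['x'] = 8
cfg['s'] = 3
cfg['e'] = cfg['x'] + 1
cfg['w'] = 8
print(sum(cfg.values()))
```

43

del 'c' → {'i': 2}
cfg['b'] = 8 → {'i': 2, 'b': 8}
cfg['k'] = 3 → {'i': 2, 'b': 8, 'k': 3}
cfg['b'] = 8+2 = 10 → {'i': 2, 'b': 10, 'k': 3}
cfg['x'] = 8 → {'i': 2, 'b': 10, 'k': 3, 'x': 8}
cfg['s'] = 3 → {'i': 2, 'b': 10, 'k': 3, 'x': 8, 's': 3}
cfg['e'] = cfg['x']+1 = 9 → {'i': 2, 'b': 10, 'k': 3, 'x': 8, 's': 3, 'e': 9}
cfg['w'] = 8 → {'i': 2, 'b': 10, 'k': 3, 'x': 8, 's': 3, 'e': 9, 'w': 8}
sum of values = 43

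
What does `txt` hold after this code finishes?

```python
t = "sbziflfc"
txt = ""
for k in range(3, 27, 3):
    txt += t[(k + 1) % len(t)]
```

k=3: add t[4]='f' → 'f'
k=6: add t[7]='c' → 'fc'
k=9: add t[2]='z' → 'fcz'
k=12: add t[5]='l' → 'fczl'
k=15: add t[0]='s' → 'fczls'
k=18: add t[3]='i' → 'fczlsi'
k=21: add t[6]='f' → 'fczlsif'
k=24: add t[1]='b' → 'fczlsifb'

'fczlsifb'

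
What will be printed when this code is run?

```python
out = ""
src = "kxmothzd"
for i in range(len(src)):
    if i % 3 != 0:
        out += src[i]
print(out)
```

i=0: skip
i=1: add 'x' → 'x'
i=2: add 'm' → 'xm'
i=3: skip
i=4: add 't' → 'xmt'
i=5: add 'h' → 'xmth'
i=6: skip
i=7: add 'd' → 'xmthd'

xmthd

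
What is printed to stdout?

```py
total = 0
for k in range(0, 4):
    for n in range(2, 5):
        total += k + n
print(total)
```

54

k=0,n=2: total = 0+2 = 2
k=0,n=3: total = 2+3 = 5
k=0,n=4: total = 5+4 = 9
k=1,n=2: total = 9+3 = 12
k=1,n=3: total = 12+4 = 16
k=1,n=4: total = 16+5 = 21
k=2,n=2: total = 21+4 = 25
k=2,n=3: total = 25+5 = 30
k=2,n=4: total = 30+6 = 36
k=3,n=2: total = 36+5 = 41
k=3,n=3: total = 41+6 = 47
k=3,n=4: total = 47+7 = 54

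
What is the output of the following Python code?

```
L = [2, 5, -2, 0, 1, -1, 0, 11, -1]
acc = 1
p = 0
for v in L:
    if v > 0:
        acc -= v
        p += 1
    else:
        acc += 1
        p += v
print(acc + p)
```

v=2: >0, acc = 1-2 = -1; p=1
v=5: >0, acc = (-1)-5 = -6; p=2
v=-2: not >0, acc = (-6)+1 = -5; p=0
v=0: not >0, acc = (-5)+1 = -4; p=0
v=1: >0, acc = (-4)-1 = -5; p=1
v=-1: not >0, acc = (-5)+1 = -4; p=0
v=0: not >0, acc = (-4)+1 = -3; p=0
v=11: >0, acc = (-3)-11 = -14; p=1
v=-1: not >0, acc = (-14)+1 = -13; p=0
acc+p = (-13)+0 = -13

-13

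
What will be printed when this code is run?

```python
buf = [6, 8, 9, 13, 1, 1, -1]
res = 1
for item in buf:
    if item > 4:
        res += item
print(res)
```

item=6: >4, res = 1+6 = 7
item=8: >4, res = 7+8 = 15
item=9: >4, res = 15+9 = 24
item=13: >4, res = 24+13 = 37
item=1: not >4
item=1: not >4
item=-1: not >4

37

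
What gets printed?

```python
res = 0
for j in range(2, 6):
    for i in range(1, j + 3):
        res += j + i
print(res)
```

j=2,i=1: res = 0+3 = 3
j=2,i=2: res = 3+4 = 7
j=2,i=3: res = 7+5 = 12
j=2,i=4: res = 12+6 = 18
j=3,i=1: res = 18+4 = 22
j=3,i=2: res = 22+5 = 27
j=3,i=3: res = 27+6 = 33
j=3,i=4: res = 33+7 = 40
j=3,i=5: res = 40+8 = 48
j=4,i=1: res = 48+5 = 53
j=4,i=2: res = 53+6 = 59
j=4,i=3: res = 59+7 = 66
j=4,i=4: res = 66+8 = 74
j=4,i=5: res = 74+9 = 83
j=4,i=6: res = 83+10 = 93
j=5,i=1: res = 93+6 = 99
j=5,i=2: res = 99+7 = 106
j=5,i=3: res = 106+8 = 114
j=5,i=4: res = 114+9 = 123
j=5,i=5: res = 123+10 = 133
j=5,i=6: res = 133+11 = 144
j=5,i=7: res = 144+12 = 156

156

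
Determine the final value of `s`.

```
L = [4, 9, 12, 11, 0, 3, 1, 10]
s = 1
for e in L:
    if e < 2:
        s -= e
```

0

e=4: not <2
e=9: not <2
e=12: not <2
e=11: not <2
e=0: <2, s = 1-0 = 1
e=3: not <2
e=1: <2, s = 1-1 = 0
e=10: not <2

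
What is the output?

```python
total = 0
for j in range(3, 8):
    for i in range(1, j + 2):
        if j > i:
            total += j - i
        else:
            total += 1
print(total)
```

65

j=3,i=1: 3>1, total = 0+2 = 2
j=3,i=2: 3>2, total = 2+1 = 3
j=3,i=3: not 3>3, total = 3+1 = 4
j=3,i=4: not 3>4, total = 4+1 = 5
j=4,i=1: 4>1, total = 5+3 = 8
j=4,i=2: 4>2, total = 8+2 = 10
j=4,i=3: 4>3, total = 10+1 = 11
j=4,i=4: not 4>4, total = 11+1 = 12
j=4,i=5: not 4>5, total = 12+1 = 13
j=5,i=1: 5>1, total = 13+4 = 17
j=5,i=2: 5>2, total = 17+3 = 20
j=5,i=3: 5>3, total = 20+2 = 22
j=5,i=4: 5>4, total = 22+1 = 23
j=5,i=5: not 5>5, total = 23+1 = 24
j=5,i=6: not 5>6, total = 24+1 = 25
j=6,i=1: 6>1, total = 25+5 = 30
j=6,i=2: 6>2, total = 30+4 = 34
j=6,i=3: 6>3, total = 34+3 = 37
j=6,i=4: 6>4, total = 37+2 = 39
j=6,i=5: 6>5, total = 39+1 = 40
j=6,i=6: not 6>6, total = 40+1 = 41
j=6,i=7: not 6>7, total = 41+1 = 42
j=7,i=1: 7>1, total = 42+6 = 48
j=7,i=2: 7>2, total = 48+5 = 53
j=7,i=3: 7>3, total = 53+4 = 57
j=7,i=4: 7>4, total = 57+3 = 60
j=7,i=5: 7>5, total = 60+2 = 62
j=7,i=6: 7>6, total = 62+1 = 63
j=7,i=7: not 7>7, total = 63+1 = 64
j=7,i=8: not 7>8, total = 64+1 = 65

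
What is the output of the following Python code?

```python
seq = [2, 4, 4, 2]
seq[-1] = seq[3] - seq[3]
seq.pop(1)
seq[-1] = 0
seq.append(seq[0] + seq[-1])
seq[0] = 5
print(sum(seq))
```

seq[-1] = seq[3]-seq[3] = 2-2 = 0 → [2, 4, 4, 0]
pop(1) removes 4 → [2, 4, 0]
seq[-1] = 0 → [2, 4, 0]
append seq[0]+seq[-1] = 2+0 = 2 → [2, 4, 0, 2]
seq[0] = 5 → [5, 4, 0, 2]
sum = 11

11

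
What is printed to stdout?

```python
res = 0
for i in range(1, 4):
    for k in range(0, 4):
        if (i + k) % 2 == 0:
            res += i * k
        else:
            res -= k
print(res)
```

i=1,k=0: odd sum, res = 0-0 = 0
i=1,k=1: even sum, res = 0+1 = 1
i=1,k=2: odd sum, res = 1-2 = -1
i=1,k=3: even sum, res = (-1)+3 = 2
i=2,k=0: even sum, res = 2+0 = 2
i=2,k=1: odd sum, res = 2-1 = 1
i=2,k=2: even sum, res = 1+4 = 5
i=2,k=3: odd sum, res = 5-3 = 2
i=3,k=0: odd sum, res = 2-0 = 2
i=3,k=1: even sum, res = 2+3 = 5
i=3,k=2: odd sum, res = 5-2 = 3
i=3,k=3: even sum, res = 3+9 = 12

12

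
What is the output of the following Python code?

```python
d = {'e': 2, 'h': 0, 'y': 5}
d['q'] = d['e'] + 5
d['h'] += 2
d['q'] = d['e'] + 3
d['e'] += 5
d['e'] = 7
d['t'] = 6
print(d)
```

{'e': 7, 'h': 2, 'y': 5, 'q': 5, 't': 6}

d['q'] = d['e']+5 = 7 → {'e': 2, 'h': 0, 'y': 5, 'q': 7}
d['h'] = 0+2 = 2 → {'e': 2, 'h': 2, 'y': 5, 'q': 7}
d['q'] = d['e']+3 = 5 → {'e': 2, 'h': 2, 'y': 5, 'q': 5}
d['e'] = 2+5 = 7 → {'e': 7, 'h': 2, 'y': 5, 'q': 5}
d['e'] = 7 → {'e': 7, 'h': 2, 'y': 5, 'q': 5}
d['t'] = 6 → {'e': 7, 'h': 2, 'y': 5, 'q': 5, 't': 6}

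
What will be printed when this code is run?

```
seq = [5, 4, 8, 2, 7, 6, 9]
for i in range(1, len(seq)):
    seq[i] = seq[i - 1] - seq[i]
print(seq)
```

i=1: seq[1] = 5-4 = 1 → [5, 1, 8, 2, 7, 6, 9]
i=2: seq[2] = 1-8 = -7 → [5, 1, -7, 2, 7, 6, 9]
i=3: seq[3] = (-7)-2 = -9 → [5, 1, -7, -9, 7, 6, 9]
i=4: seq[4] = (-9)-7 = -16 → [5, 1, -7, -9, -16, 6, 9]
i=5: seq[5] = (-16)-6 = -22 → [5, 1, -7, -9, -16, -22, 9]
i=6: seq[6] = (-22)-9 = -31 → [5, 1, -7, -9, -16, -22, -31]

[5, 1, -7, -9, -16, -22, -31]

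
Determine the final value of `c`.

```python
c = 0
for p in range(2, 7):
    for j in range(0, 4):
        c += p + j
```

110

p=2,j=0: c = 0+2 = 2
p=2,j=1: c = 2+3 = 5
p=2,j=2: c = 5+4 = 9
p=2,j=3: c = 9+5 = 14
p=3,j=0: c = 14+3 = 17
p=3,j=1: c = 17+4 = 21
p=3,j=2: c = 21+5 = 26
p=3,j=3: c = 26+6 = 32
p=4,j=0: c = 32+4 = 36
p=4,j=1: c = 36+5 = 41
p=4,j=2: c = 41+6 = 47
p=4,j=3: c = 47+7 = 54
p=5,j=0: c = 54+5 = 59
p=5,j=1: c = 59+6 = 65
p=5,j=2: c = 65+7 = 72
p=5,j=3: c = 72+8 = 80
p=6,j=0: c = 80+6 = 86
p=6,j=1: c = 86+7 = 93
p=6,j=2: c = 93+8 = 101
p=6,j=3: c = 101+9 = 110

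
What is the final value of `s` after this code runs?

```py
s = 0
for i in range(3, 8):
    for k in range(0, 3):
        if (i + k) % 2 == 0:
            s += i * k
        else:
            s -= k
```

i=3,k=0: odd sum, s = 0-0 = 0
i=3,k=1: even sum, s = 0+3 = 3
i=3,k=2: odd sum, s = 3-2 = 1
i=4,k=0: even sum, s = 1+0 = 1
i=4,k=1: odd sum, s = 1-1 = 0
i=4,k=2: even sum, s = 0+8 = 8
i=5,k=0: odd sum, s = 8-0 = 8
i=5,k=1: even sum, s = 8+5 = 13
i=5,k=2: odd sum, s = 13-2 = 11
i=6,k=0: even sum, s = 11+0 = 11
i=6,k=1: odd sum, s = 11-1 = 10
i=6,k=2: even sum, s = 10+12 = 22
i=7,k=0: odd sum, s = 22-0 = 22
i=7,k=1: even sum, s = 22+7 = 29
i=7,k=2: odd sum, s = 29-2 = 27

27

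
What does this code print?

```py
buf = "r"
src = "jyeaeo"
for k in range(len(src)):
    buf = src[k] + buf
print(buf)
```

k=0: prepend 'j' → 'jr'
k=1: prepend 'y' → 'yjr'
k=2: prepend 'e' → 'eyjr'
k=3: prepend 'a' → 'aeyjr'
k=4: prepend 'e' → 'eaeyjr'
k=5: prepend 'o' → 'oeaeyjr'

oeaeyjr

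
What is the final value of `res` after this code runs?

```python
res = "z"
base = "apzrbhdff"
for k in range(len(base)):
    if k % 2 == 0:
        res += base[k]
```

k=0: add 'a' → 'za'
k=1: skip
k=2: add 'z' → 'zaz'
k=3: skip
k=4: add 'b' → 'zazb'
k=5: skip
k=6: add 'd' → 'zazbd'
k=7: skip
k=8: add 'f' → 'zazbdf'

'zazbdf'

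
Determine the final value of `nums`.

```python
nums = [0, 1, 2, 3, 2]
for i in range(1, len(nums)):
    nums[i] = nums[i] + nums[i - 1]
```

[0, 1, 3, 6, 8]

i=1: nums[1] = 1+0 = 1 → [0, 1, 2, 3, 2]
i=2: nums[2] = 2+1 = 3 → [0, 1, 3, 3, 2]
i=3: nums[3] = 3+3 = 6 → [0, 1, 3, 6, 2]
i=4: nums[4] = 2+6 = 8 → [0, 1, 3, 6, 8]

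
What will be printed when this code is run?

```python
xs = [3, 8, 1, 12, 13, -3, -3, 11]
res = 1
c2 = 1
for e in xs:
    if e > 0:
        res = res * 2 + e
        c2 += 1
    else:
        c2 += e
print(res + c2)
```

e=3: >0, res = 1*2+3 = 5; c2=2
e=8: >0, res = 5*2+8 = 18; c2=3
e=1: >0, res = 18*2+1 = 37; c2=4
e=12: >0, res = 37*2+12 = 86; c2=5
e=13: >0, res = 86*2+13 = 185; c2=6
e=-3: not >0; c2=3
e=-3: not >0; c2=0
e=11: >0, res = 185*2+11 = 381; c2=1
res+c2 = 381+1 = 382

382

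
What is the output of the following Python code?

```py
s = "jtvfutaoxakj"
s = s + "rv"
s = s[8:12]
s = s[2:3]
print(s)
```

k

+ 'rv' → 'jtvfutaoxakjrv'
slice [8:12] → 'xakj'
slice [2:3] → 'k'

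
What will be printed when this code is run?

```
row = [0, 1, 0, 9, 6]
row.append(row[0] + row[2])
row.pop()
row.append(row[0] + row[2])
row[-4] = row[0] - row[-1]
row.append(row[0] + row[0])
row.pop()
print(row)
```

append row[0]+row[2] = 0+0 = 0 → [0, 1, 0, 9, 6, 0]
pop() removes 0 → [0, 1, 0, 9, 6]
append row[0]+row[2] = 0+0 = 0 → [0, 1, 0, 9, 6, 0]
row[-4] = row[0]-row[-1] = 0-0 = 0 → [0, 1, 0, 9, 6, 0]
append row[0]+row[0] = 0+0 = 0 → [0, 1, 0, 9, 6, 0, 0]
pop() removes 0 → [0, 1, 0, 9, 6, 0]

[0, 1, 0, 9, 6, 0]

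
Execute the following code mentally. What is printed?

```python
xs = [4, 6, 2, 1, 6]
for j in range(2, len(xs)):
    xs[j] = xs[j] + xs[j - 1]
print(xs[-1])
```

15

j=2: xs[2] = 2+6 = 8 → [4, 6, 8, 1, 6]
j=3: xs[3] = 1+8 = 9 → [4, 6, 8, 9, 6]
j=4: xs[4] = 6+9 = 15 → [4, 6, 8, 9, 15]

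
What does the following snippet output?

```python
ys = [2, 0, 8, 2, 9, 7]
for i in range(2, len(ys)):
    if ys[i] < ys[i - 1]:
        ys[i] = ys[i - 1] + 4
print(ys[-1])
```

i=2: 8>=0, unchanged → [2, 0, 8, 2, 9, 7]
i=3: 2<8, ys[3] = 8+4 = 12 → [2, 0, 8, 12, 9, 7]
i=4: 9<12, ys[4] = 12+4 = 16 → [2, 0, 8, 12, 16, 7]
i=5: 7<16, ys[5] = 16+4 = 20 → [2, 0, 8, 12, 16, 20]

20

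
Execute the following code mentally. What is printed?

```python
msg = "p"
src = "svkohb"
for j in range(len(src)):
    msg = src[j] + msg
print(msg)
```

j=0: prepend 's' → 'sp'
j=1: prepend 'v' → 'vsp'
j=2: prepend 'k' → 'kvsp'
j=3: prepend 'o' → 'okvsp'
j=4: prepend 'h' → 'hokvsp'
j=5: prepend 'b' → 'bhokvsp'

bhokvsp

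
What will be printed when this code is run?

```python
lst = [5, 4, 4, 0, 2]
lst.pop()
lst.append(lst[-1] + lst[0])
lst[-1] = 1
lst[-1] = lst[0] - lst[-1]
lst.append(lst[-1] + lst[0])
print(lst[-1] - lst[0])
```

4

pop() removes 2 → [5, 4, 4, 0]
append lst[-1]+lst[0] = 0+5 = 5 → [5, 4, 4, 0, 5]
lst[-1] = 1 → [5, 4, 4, 0, 1]
lst[-1] = lst[0]-lst[-1] = 5-1 = 4 → [5, 4, 4, 0, 4]
append lst[-1]+lst[0] = 4+5 = 9 → [5, 4, 4, 0, 4, 9]
lst[-1]-lst[0] = 9-5 = 4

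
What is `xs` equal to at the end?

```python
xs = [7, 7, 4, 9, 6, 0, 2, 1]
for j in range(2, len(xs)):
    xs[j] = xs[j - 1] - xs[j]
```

[7, 7, 3, -6, -12, -12, -14, -15]

j=2: xs[2] = 7-4 = 3 → [7, 7, 3, 9, 6, 0, 2, 1]
j=3: xs[3] = 3-9 = -6 → [7, 7, 3, -6, 6, 0, 2, 1]
j=4: xs[4] = (-6)-6 = -12 → [7, 7, 3, -6, -12, 0, 2, 1]
j=5: xs[5] = (-12)-0 = -12 → [7, 7, 3, -6, -12, -12, 2, 1]
j=6: xs[6] = (-12)-2 = -14 → [7, 7, 3, -6, -12, -12, -14, 1]
j=7: xs[7] = (-14)-1 = -15 → [7, 7, 3, -6, -12, -12, -14, -15]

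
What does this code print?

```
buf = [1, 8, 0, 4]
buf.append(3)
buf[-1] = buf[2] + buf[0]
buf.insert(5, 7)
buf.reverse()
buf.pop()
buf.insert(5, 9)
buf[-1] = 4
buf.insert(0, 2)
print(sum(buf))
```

26

append 3 → [1, 8, 0, 4, 3]
buf[-1] = buf[2]+buf[0] = 0+1 = 1 → [1, 8, 0, 4, 1]
insert 7 at 5 → [1, 8, 0, 4, 1, 7]
reverse → [7, 1, 4, 0, 8, 1]
pop() removes 1 → [7, 1, 4, 0, 8]
insert 9 at 5 → [7, 1, 4, 0, 8, 9]
buf[-1] = 4 → [7, 1, 4, 0, 8, 4]
insert 2 at 0 → [2, 7, 1, 4, 0, 8, 4]
sum = 26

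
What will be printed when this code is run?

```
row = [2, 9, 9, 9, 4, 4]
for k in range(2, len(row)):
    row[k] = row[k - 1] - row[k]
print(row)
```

k=2: row[2] = 9-9 = 0 → [2, 9, 0, 9, 4, 4]
k=3: row[3] = 0-9 = -9 → [2, 9, 0, -9, 4, 4]
k=4: row[4] = (-9)-4 = -13 → [2, 9, 0, -9, -13, 4]
k=5: row[5] = (-13)-4 = -17 → [2, 9, 0, -9, -13, -17]

[2, 9, 0, -9, -13, -17]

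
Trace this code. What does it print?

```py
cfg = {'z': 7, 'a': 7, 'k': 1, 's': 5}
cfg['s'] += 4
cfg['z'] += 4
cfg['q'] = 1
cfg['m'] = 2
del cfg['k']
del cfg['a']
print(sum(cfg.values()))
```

23

cfg['s'] = 5+4 = 9 → {'z': 7, 'a': 7, 'k': 1, 's': 9}
cfg['z'] = 7+4 = 11 → {'z': 11, 'a': 7, 'k': 1, 's': 9}
cfg['q'] = 1 → {'z': 11, 'a': 7, 'k': 1, 's': 9, 'q': 1}
cfg['m'] = 2 → {'z': 11, 'a': 7, 'k': 1, 's': 9, 'q': 1, 'm': 2}
del 'k' → {'z': 11, 'a': 7, 's': 9, 'q': 1, 'm': 2}
del 'a' → {'z': 11, 's': 9, 'q': 1, 'm': 2}
sum of values = 23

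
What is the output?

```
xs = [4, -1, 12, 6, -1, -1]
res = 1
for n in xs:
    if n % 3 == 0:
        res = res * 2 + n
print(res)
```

n=4: not %3==0
n=-1: not %3==0
n=12: %3==0, res = 1*2+12 = 14
n=6: %3==0, res = 14*2+6 = 34
n=-1: not %3==0
n=-1: not %3==0

34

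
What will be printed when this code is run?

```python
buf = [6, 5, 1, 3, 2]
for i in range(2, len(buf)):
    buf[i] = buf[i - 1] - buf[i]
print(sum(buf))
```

15

i=2: buf[2] = 5-1 = 4 → [6, 5, 4, 3, 2]
i=3: buf[3] = 4-3 = 1 → [6, 5, 4, 1, 2]
i=4: buf[4] = 1-2 = -1 → [6, 5, 4, 1, -1]
sum = 15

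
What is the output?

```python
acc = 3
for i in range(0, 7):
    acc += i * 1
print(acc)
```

24

i=0: acc = 3+0*1 = 3
i=1: acc = 3+1*1 = 4
i=2: acc = 4+2*1 = 6
i=3: acc = 6+3*1 = 9
i=4: acc = 9+4*1 = 13
i=5: acc = 13+5*1 = 18
i=6: acc = 18+6*1 = 24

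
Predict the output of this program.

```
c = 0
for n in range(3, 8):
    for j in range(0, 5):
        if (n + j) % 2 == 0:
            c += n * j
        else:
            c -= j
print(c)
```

94

n=3,j=0: odd sum, c = 0-0 = 0
n=3,j=1: even sum, c = 0+3 = 3
n=3,j=2: odd sum, c = 3-2 = 1
n=3,j=3: even sum, c = 1+9 = 10
n=3,j=4: odd sum, c = 10-4 = 6
n=4,j=0: even sum, c = 6+0 = 6
n=4,j=1: odd sum, c = 6-1 = 5
n=4,j=2: even sum, c = 5+8 = 13
n=4,j=3: odd sum, c = 13-3 = 10
n=4,j=4: even sum, c = 10+16 = 26
n=5,j=0: odd sum, c = 26-0 = 26
n=5,j=1: even sum, c = 26+5 = 31
n=5,j=2: odd sum, c = 31-2 = 29
n=5,j=3: even sum, c = 29+15 = 44
n=5,j=4: odd sum, c = 44-4 = 40
n=6,j=0: even sum, c = 40+0 = 40
n=6,j=1: odd sum, c = 40-1 = 39
n=6,j=2: even sum, c = 39+12 = 51
n=6,j=3: odd sum, c = 51-3 = 48
n=6,j=4: even sum, c = 48+24 = 72
n=7,j=0: odd sum, c = 72-0 = 72
n=7,j=1: even sum, c = 72+7 = 79
n=7,j=2: odd sum, c = 79-2 = 77
n=7,j=3: even sum, c = 77+21 = 98
n=7,j=4: odd sum, c = 98-4 = 94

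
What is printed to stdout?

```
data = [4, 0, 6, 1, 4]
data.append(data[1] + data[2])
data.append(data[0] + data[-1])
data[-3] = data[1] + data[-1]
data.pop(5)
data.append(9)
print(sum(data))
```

40

append data[1]+data[2] = 0+6 = 6 → [4, 0, 6, 1, 4, 6]
append data[0]+data[-1] = 4+6 = 10 → [4, 0, 6, 1, 4, 6, 10]
data[-3] = data[1]+data[-1] = 0+10 = 10 → [4, 0, 6, 1, 10, 6, 10]
pop(5) removes 6 → [4, 0, 6, 1, 10, 10]
append 9 → [4, 0, 6, 1, 10, 10, 9]
sum = 40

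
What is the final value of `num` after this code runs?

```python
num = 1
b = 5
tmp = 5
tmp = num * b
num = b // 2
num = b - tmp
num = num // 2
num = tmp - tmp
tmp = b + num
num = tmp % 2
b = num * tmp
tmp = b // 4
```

tmp = 1*5 = 5
num = 5//2 = 2
num = 5-5 = 0
num = 0//2 = 0
num = 5-5 = 0
tmp = 5+0 = 5
num = 5%2 = 1
b = 1*5 = 5
tmp = 5//4 = 1

1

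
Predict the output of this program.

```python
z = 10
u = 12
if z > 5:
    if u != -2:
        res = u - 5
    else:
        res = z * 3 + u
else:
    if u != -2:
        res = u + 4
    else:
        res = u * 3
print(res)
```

z=10, u=12
z > 5 is True; u != -2 is True
→ res = u - 5 = 7

7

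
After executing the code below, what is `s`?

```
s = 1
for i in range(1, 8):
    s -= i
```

-27

i=1: s = 1-1 = 0
i=2: s = 0-2 = -2
i=3: s = (-2)-3 = -5
i=4: s = (-5)-4 = -9
i=5: s = (-9)-5 = -14
i=6: s = (-14)-6 = -20
i=7: s = (-20)-7 = -27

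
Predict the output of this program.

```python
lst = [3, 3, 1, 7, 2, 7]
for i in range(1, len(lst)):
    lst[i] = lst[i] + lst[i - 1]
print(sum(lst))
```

69

i=1: lst[1] = 3+3 = 6 → [3, 6, 1, 7, 2, 7]
i=2: lst[2] = 1+6 = 7 → [3, 6, 7, 7, 2, 7]
i=3: lst[3] = 7+7 = 14 → [3, 6, 7, 14, 2, 7]
i=4: lst[4] = 2+14 = 16 → [3, 6, 7, 14, 16, 7]
i=5: lst[5] = 7+16 = 23 → [3, 6, 7, 14, 16, 23]
sum = 69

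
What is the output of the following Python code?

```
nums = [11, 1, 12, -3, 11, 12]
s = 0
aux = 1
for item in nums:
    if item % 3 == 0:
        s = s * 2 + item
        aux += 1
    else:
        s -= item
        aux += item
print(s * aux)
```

item=11: not %3==0, s = 0-11 = -11; aux=12
item=1: not %3==0, s = (-11)-1 = -12; aux=13
item=12: %3==0, s = (-12)*2+12 = -12; aux=14
item=-3: %3==0, s = (-12)*2+(-3) = -27; aux=15
item=11: not %3==0, s = (-27)-11 = -38; aux=26
item=12: %3==0, s = (-38)*2+12 = -64; aux=27
s*aux = (-64)*27 = -1728

-1728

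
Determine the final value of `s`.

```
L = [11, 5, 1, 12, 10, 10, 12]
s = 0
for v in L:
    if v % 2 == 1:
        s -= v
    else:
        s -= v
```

-61

v=11: odd, s = 0-11 = -11
v=5: odd, s = (-11)-5 = -16
v=1: odd, s = (-16)-1 = -17
v=12: not odd, s = (-17)-12 = -29
v=10: not odd, s = (-29)-10 = -39
v=10: not odd, s = (-39)-10 = -49
v=12: not odd, s = (-49)-12 = -61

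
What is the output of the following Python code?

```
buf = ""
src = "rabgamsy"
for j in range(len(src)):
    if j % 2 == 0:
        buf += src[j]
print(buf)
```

j=0: add 'r' → 'r'
j=1: skip
j=2: add 'b' → 'rb'
j=3: skip
j=4: add 'a' → 'rba'
j=5: skip
j=6: add 's' → 'rbas'
j=7: skip

rbas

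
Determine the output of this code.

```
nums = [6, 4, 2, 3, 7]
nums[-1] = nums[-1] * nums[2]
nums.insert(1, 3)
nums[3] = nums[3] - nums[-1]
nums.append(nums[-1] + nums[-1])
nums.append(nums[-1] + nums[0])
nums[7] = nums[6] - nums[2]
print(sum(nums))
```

nums[-1] = nums[-1]*nums[2] = 7*2 = 14 → [6, 4, 2, 3, 14]
insert 3 at 1 → [6, 3, 4, 2, 3, 14]
nums[3] = nums[3]-nums[-1] = 2-14 = -12 → [6, 3, 4, -12, 3, 14]
append nums[-1]+nums[-1] = 14+14 = 28 → [6, 3, 4, -12, 3, 14, 28]
append nums[-1]+nums[0] = 28+6 = 34 → [6, 3, 4, -12, 3, 14, 28, 34]
nums[7] = nums[6]-nums[2] = 28-4 = 24 → [6, 3, 4, -12, 3, 14, 28, 24]
sum = 70

70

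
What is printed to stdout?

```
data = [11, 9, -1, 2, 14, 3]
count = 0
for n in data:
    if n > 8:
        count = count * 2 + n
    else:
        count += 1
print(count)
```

n=11: >8, count = 0*2+11 = 11
n=9: >8, count = 11*2+9 = 31
n=-1: not >8, count = 31+1 = 32
n=2: not >8, count = 32+1 = 33
n=14: >8, count = 33*2+14 = 80
n=3: not >8, count = 80+1 = 81

81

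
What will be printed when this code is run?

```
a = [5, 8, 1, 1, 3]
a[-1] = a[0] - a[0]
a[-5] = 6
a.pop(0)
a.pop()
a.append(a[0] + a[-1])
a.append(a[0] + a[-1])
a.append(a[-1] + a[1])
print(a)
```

a[-1] = a[0]-a[0] = 5-5 = 0 → [5, 8, 1, 1, 0]
a[-5] = 6 → [6, 8, 1, 1, 0]
pop(0) removes 6 → [8, 1, 1, 0]
pop() removes 0 → [8, 1, 1]
append a[0]+a[-1] = 8+1 = 9 → [8, 1, 1, 9]
append a[0]+a[-1] = 8+9 = 17 → [8, 1, 1, 9, 17]
append a[-1]+a[1] = 17+1 = 18 → [8, 1, 1, 9, 17, 18]

[8, 1, 1, 9, 17, 18]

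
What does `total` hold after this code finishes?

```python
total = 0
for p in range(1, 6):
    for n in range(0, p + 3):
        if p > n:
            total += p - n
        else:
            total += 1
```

p=1,n=0: 1>0, total = 0+1 = 1
p=1,n=1: not 1>1, total = 1+1 = 2
p=1,n=2: not 1>2, total = 2+1 = 3
p=1,n=3: not 1>3, total = 3+1 = 4
p=2,n=0: 2>0, total = 4+2 = 6
p=2,n=1: 2>1, total = 6+1 = 7
p=2,n=2: not 2>2, total = 7+1 = 8
p=2,n=3: not 2>3, total = 8+1 = 9
p=2,n=4: not 2>4, total = 9+1 = 10
p=3,n=0: 3>0, total = 10+3 = 13
p=3,n=1: 3>1, total = 13+2 = 15
p=3,n=2: 3>2, total = 15+1 = 16
p=3,n=3: not 3>3, total = 16+1 = 17
p=3,n=4: not 3>4, total = 17+1 = 18
p=3,n=5: not 3>5, total = 18+1 = 19
p=4,n=0: 4>0, total = 19+4 = 23
p=4,n=1: 4>1, total = 23+3 = 26
p=4,n=2: 4>2, total = 26+2 = 28
p=4,n=3: 4>3, total = 28+1 = 29
p=4,n=4: not 4>4, total = 29+1 = 30
p=4,n=5: not 4>5, total = 30+1 = 31
p=4,n=6: not 4>6, total = 31+1 = 32
p=5,n=0: 5>0, total = 32+5 = 37
p=5,n=1: 5>1, total = 37+4 = 41
p=5,n=2: 5>2, total = 41+3 = 44
p=5,n=3: 5>3, total = 44+2 = 46
p=5,n=4: 5>4, total = 46+1 = 47
p=5,n=5: not 5>5, total = 47+1 = 48
p=5,n=6: not 5>6, total = 48+1 = 49
p=5,n=7: not 5>7, total = 49+1 = 50

50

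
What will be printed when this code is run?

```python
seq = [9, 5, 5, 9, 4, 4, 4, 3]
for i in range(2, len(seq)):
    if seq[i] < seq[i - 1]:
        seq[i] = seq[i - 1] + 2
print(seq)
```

i=2: 5>=5, unchanged → [9, 5, 5, 9, 4, 4, 4, 3]
i=3: 9>=5, unchanged → [9, 5, 5, 9, 4, 4, 4, 3]
i=4: 4<9, seq[4] = 9+2 = 11 → [9, 5, 5, 9, 11, 4, 4, 3]
i=5: 4<11, seq[5] = 11+2 = 13 → [9, 5, 5, 9, 11, 13, 4, 3]
i=6: 4<13, seq[6] = 13+2 = 15 → [9, 5, 5, 9, 11, 13, 15, 3]
i=7: 3<15, seq[7] = 15+2 = 17 → [9, 5, 5, 9, 11, 13, 15, 17]

[9, 5, 5, 9, 11, 13, 15, 17]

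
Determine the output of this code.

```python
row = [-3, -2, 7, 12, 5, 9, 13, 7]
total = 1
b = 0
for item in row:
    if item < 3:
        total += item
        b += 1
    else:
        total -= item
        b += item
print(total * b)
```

-3135

item=-3: <3, total = 1+(-3) = -2; b=1
item=-2: <3, total = (-2)+(-2) = -4; b=2
item=7: not <3, total = (-4)-7 = -11; b=9
item=12: not <3, total = (-11)-12 = -23; b=21
item=5: not <3, total = (-23)-5 = -28; b=26
item=9: not <3, total = (-28)-9 = -37; b=35
item=13: not <3, total = (-37)-13 = -50; b=48
item=7: not <3, total = (-50)-7 = -57; b=55
total*b = (-57)*55 = -3135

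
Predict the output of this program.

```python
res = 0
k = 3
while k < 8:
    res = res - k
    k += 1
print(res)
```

-25

k=3: res = 0-3 = -3
k=4: res = (-3)-4 = -7
k=5: res = (-7)-5 = -12
k=6: res = (-12)-6 = -18
k=7: res = (-18)-7 = -25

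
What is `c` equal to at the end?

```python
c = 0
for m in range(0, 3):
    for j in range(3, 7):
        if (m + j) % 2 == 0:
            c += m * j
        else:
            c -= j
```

2

m=0,j=3: odd sum, c = 0-3 = -3
m=0,j=4: even sum, c = (-3)+0 = -3
m=0,j=5: odd sum, c = (-3)-5 = -8
m=0,j=6: even sum, c = (-8)+0 = -8
m=1,j=3: even sum, c = (-8)+3 = -5
m=1,j=4: odd sum, c = (-5)-4 = -9
m=1,j=5: even sum, c = (-9)+5 = -4
m=1,j=6: odd sum, c = (-4)-6 = -10
m=2,j=3: odd sum, c = (-10)-3 = -13
m=2,j=4: even sum, c = (-13)+8 = -5
m=2,j=5: odd sum, c = (-5)-5 = -10
m=2,j=6: even sum, c = (-10)+12 = 2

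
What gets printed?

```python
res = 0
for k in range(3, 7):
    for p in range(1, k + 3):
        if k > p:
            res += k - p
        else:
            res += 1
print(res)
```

k=3,p=1: 3>1, res = 0+2 = 2
k=3,p=2: 3>2, res = 2+1 = 3
k=3,p=3: not 3>3, res = 3+1 = 4
k=3,p=4: not 3>4, res = 4+1 = 5
k=3,p=5: not 3>5, res = 5+1 = 6
k=4,p=1: 4>1, res = 6+3 = 9
k=4,p=2: 4>2, res = 9+2 = 11
k=4,p=3: 4>3, res = 11+1 = 12
k=4,p=4: not 4>4, res = 12+1 = 13
k=4,p=5: not 4>5, res = 13+1 = 14
k=4,p=6: not 4>6, res = 14+1 = 15
k=5,p=1: 5>1, res = 15+4 = 19
k=5,p=2: 5>2, res = 19+3 = 22
k=5,p=3: 5>3, res = 22+2 = 24
k=5,p=4: 5>4, res = 24+1 = 25
k=5,p=5: not 5>5, res = 25+1 = 26
k=5,p=6: not 5>6, res = 26+1 = 27
k=5,p=7: not 5>7, res = 27+1 = 28
k=6,p=1: 6>1, res = 28+5 = 33
k=6,p=2: 6>2, res = 33+4 = 37
k=6,p=3: 6>3, res = 37+3 = 40
k=6,p=4: 6>4, res = 40+2 = 42
k=6,p=5: 6>5, res = 42+1 = 43
k=6,p=6: not 6>6, res = 43+1 = 44
k=6,p=7: not 6>7, res = 44+1 = 45
k=6,p=8: not 6>8, res = 45+1 = 46

46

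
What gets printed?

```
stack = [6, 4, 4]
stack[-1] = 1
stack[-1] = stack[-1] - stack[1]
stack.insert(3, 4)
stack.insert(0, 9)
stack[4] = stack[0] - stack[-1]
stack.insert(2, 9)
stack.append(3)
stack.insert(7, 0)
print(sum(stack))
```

33

stack[-1] = 1 → [6, 4, 1]
stack[-1] = stack[-1]-stack[1] = 1-4 = -3 → [6, 4, -3]
insert 4 at 3 → [6, 4, -3, 4]
insert 9 at 0 → [9, 6, 4, -3, 4]
stack[4] = stack[0]-stack[-1] = 9-4 = 5 → [9, 6, 4, -3, 5]
insert 9 at 2 → [9, 6, 9, 4, -3, 5]
append 3 → [9, 6, 9, 4, -3, 5, 3]
insert 0 at 7 → [9, 6, 9, 4, -3, 5, 3, 0]
sum = 33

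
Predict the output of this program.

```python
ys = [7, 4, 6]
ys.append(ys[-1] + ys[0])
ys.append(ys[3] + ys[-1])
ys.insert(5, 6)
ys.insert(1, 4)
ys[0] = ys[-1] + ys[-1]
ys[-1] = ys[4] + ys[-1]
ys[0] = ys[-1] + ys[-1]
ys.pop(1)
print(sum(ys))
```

append ys[-1]+ys[0] = 6+7 = 13 → [7, 4, 6, 13]
append ys[3]+ys[-1] = 13+13 = 26 → [7, 4, 6, 13, 26]
insert 6 at 5 → [7, 4, 6, 13, 26, 6]
insert 4 at 1 → [7, 4, 4, 6, 13, 26, 6]
ys[0] = ys[-1]+ys[-1] = 6+6 = 12 → [12, 4, 4, 6, 13, 26, 6]
ys[-1] = ys[4]+ys[-1] = 13+6 = 19 → [12, 4, 4, 6, 13, 26, 19]
ys[0] = ys[-1]+ys[-1] = 19+19 = 38 → [38, 4, 4, 6, 13, 26, 19]
pop(1) removes 4 → [38, 4, 6, 13, 26, 19]
sum = 106

106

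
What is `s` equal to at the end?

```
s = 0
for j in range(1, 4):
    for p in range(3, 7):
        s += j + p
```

78

j=1,p=3: s = 0+4 = 4
j=1,p=4: s = 4+5 = 9
j=1,p=5: s = 9+6 = 15
j=1,p=6: s = 15+7 = 22
j=2,p=3: s = 22+5 = 27
j=2,p=4: s = 27+6 = 33
j=2,p=5: s = 33+7 = 40
j=2,p=6: s = 40+8 = 48
j=3,p=3: s = 48+6 = 54
j=3,p=4: s = 54+7 = 61
j=3,p=5: s = 61+8 = 69
j=3,p=6: s = 69+9 = 78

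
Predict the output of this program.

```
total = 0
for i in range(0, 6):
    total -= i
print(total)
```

-15

i=0: total = 0-0 = 0
i=1: total = 0-1 = -1
i=2: total = (-1)-2 = -3
i=3: total = (-3)-3 = -6
i=4: total = (-6)-4 = -10
i=5: total = (-10)-5 = -15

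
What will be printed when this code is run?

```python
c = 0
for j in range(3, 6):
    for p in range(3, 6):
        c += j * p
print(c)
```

j=3,p=3: c = 0+9 = 9
j=3,p=4: c = 9+12 = 21
j=3,p=5: c = 21+15 = 36
j=4,p=3: c = 36+12 = 48
j=4,p=4: c = 48+16 = 64
j=4,p=5: c = 64+20 = 84
j=5,p=3: c = 84+15 = 99
j=5,p=4: c = 99+20 = 119
j=5,p=5: c = 119+25 = 144

144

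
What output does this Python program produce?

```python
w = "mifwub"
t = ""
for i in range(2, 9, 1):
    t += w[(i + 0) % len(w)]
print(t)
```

i=2: add w[2]='f' → 'f'
i=3: add w[3]='w' → 'fw'
i=4: add w[4]='u' → 'fwu'
i=5: add w[5]='b' → 'fwub'
i=6: add w[0]='m' → 'fwubm'
i=7: add w[1]='i' → 'fwubmi'
i=8: add w[2]='f' → 'fwubmif'

fwubmif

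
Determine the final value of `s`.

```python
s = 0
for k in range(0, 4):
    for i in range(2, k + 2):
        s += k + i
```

30

k=1,i=2: s = 0+3 = 3
k=2,i=2: s = 3+4 = 7
k=2,i=3: s = 7+5 = 12
k=3,i=2: s = 12+5 = 17
k=3,i=3: s = 17+6 = 23
k=3,i=4: s = 23+7 = 30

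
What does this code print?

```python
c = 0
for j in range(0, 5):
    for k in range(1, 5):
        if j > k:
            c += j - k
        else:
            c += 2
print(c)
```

j=0,k=1: not 0>1, c = 0+2 = 2
j=0,k=2: not 0>2, c = 2+2 = 4
j=0,k=3: not 0>3, c = 4+2 = 6
j=0,k=4: not 0>4, c = 6+2 = 8
j=1,k=1: not 1>1, c = 8+2 = 10
j=1,k=2: not 1>2, c = 10+2 = 12
j=1,k=3: not 1>3, c = 12+2 = 14
j=1,k=4: not 1>4, c = 14+2 = 16
j=2,k=1: 2>1, c = 16+1 = 17
j=2,k=2: not 2>2, c = 17+2 = 19
j=2,k=3: not 2>3, c = 19+2 = 21
j=2,k=4: not 2>4, c = 21+2 = 23
j=3,k=1: 3>1, c = 23+2 = 25
j=3,k=2: 3>2, c = 25+1 = 26
j=3,k=3: not 3>3, c = 26+2 = 28
j=3,k=4: not 3>4, c = 28+2 = 30
j=4,k=1: 4>1, c = 30+3 = 33
j=4,k=2: 4>2, c = 33+2 = 35
j=4,k=3: 4>3, c = 35+1 = 36
j=4,k=4: not 4>4, c = 36+2 = 38

38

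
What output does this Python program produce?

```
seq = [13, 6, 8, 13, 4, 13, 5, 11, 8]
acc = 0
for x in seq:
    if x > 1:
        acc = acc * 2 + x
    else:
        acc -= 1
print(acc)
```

x=13: >1, acc = 0*2+13 = 13
x=6: >1, acc = 13*2+6 = 32
x=8: >1, acc = 32*2+8 = 72
x=13: >1, acc = 72*2+13 = 157
x=4: >1, acc = 157*2+4 = 318
x=13: >1, acc = 318*2+13 = 649
x=5: >1, acc = 649*2+5 = 1303
x=11: >1, acc = 1303*2+11 = 2617
x=8: >1, acc = 2617*2+8 = 5242

5242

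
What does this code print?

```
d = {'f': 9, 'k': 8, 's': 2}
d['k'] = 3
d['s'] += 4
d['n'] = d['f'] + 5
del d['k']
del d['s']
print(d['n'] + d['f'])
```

d['k'] = 3 → {'f': 9, 'k': 3, 's': 2}
d['s'] = 2+4 = 6 → {'f': 9, 'k': 3, 's': 6}
d['n'] = d['f']+5 = 14 → {'f': 9, 'k': 3, 's': 6, 'n': 14}
del 'k' → {'f': 9, 's': 6, 'n': 14}
del 's' → {'f': 9, 'n': 14}
d['n']+d['f'] = 14+9 = 23

23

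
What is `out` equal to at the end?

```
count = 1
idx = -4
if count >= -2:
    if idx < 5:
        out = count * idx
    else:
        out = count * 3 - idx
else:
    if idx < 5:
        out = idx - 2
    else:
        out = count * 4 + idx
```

-4

count=1, idx=-4
count >= -2 is True; idx < 5 is True
→ out = count * idx = -4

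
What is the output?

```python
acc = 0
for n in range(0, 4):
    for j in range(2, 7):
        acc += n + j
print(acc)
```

n=0,j=2: acc = 0+2 = 2
n=0,j=3: acc = 2+3 = 5
n=0,j=4: acc = 5+4 = 9
n=0,j=5: acc = 9+5 = 14
n=0,j=6: acc = 14+6 = 20
n=1,j=2: acc = 20+3 = 23
n=1,j=3: acc = 23+4 = 27
n=1,j=4: acc = 27+5 = 32
n=1,j=5: acc = 32+6 = 38
n=1,j=6: acc = 38+7 = 45
n=2,j=2: acc = 45+4 = 49
n=2,j=3: acc = 49+5 = 54
n=2,j=4: acc = 54+6 = 60
n=2,j=5: acc = 60+7 = 67
n=2,j=6: acc = 67+8 = 75
n=3,j=2: acc = 75+5 = 80
n=3,j=3: acc = 80+6 = 86
n=3,j=4: acc = 86+7 = 93
n=3,j=5: acc = 93+8 = 101
n=3,j=6: acc = 101+9 = 110

110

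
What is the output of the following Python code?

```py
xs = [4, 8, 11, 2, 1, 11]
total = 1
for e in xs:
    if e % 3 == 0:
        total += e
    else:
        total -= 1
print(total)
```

e=4: not %3==0, total = 1-1 = 0
e=8: not %3==0, total = 0-1 = -1
e=11: not %3==0, total = (-1)-1 = -2
e=2: not %3==0, total = (-2)-1 = -3
e=1: not %3==0, total = (-3)-1 = -4
e=11: not %3==0, total = (-4)-1 = -5

-5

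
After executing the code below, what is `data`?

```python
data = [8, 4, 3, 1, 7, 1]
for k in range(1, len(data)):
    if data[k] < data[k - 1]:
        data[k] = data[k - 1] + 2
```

k=1: 4<8, data[1] = 8+2 = 10 → [8, 10, 3, 1, 7, 1]
k=2: 3<10, data[2] = 10+2 = 12 → [8, 10, 12, 1, 7, 1]
k=3: 1<12, data[3] = 12+2 = 14 → [8, 10, 12, 14, 7, 1]
k=4: 7<14, data[4] = 14+2 = 16 → [8, 10, 12, 14, 16, 1]
k=5: 1<16, data[5] = 16+2 = 18 → [8, 10, 12, 14, 16, 18]

[8, 10, 12, 14, 16, 18]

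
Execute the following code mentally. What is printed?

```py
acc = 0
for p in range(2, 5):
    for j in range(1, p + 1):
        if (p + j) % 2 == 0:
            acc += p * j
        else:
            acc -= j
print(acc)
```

p=2,j=1: odd sum, acc = 0-1 = -1
p=2,j=2: even sum, acc = (-1)+4 = 3
p=3,j=1: even sum, acc = 3+3 = 6
p=3,j=2: odd sum, acc = 6-2 = 4
p=3,j=3: even sum, acc = 4+9 = 13
p=4,j=1: odd sum, acc = 13-1 = 12
p=4,j=2: even sum, acc = 12+8 = 20
p=4,j=3: odd sum, acc = 20-3 = 17
p=4,j=4: even sum, acc = 17+16 = 33

33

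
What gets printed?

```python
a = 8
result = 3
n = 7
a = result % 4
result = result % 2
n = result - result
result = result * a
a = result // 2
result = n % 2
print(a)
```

1

a = 3%4 = 3
result = 3%2 = 1
n = 1-1 = 0
result = 1*3 = 3
a = 3//2 = 1
result = 0%2 = 0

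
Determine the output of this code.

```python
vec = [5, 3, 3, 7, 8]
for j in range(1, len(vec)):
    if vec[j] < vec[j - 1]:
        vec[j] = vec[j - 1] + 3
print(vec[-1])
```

j=1: 3<5, vec[1] = 5+3 = 8 → [5, 8, 3, 7, 8]
j=2: 3<8, vec[2] = 8+3 = 11 → [5, 8, 11, 7, 8]
j=3: 7<11, vec[3] = 11+3 = 14 → [5, 8, 11, 14, 8]
j=4: 8<14, vec[4] = 14+3 = 17 → [5, 8, 11, 14, 17]

17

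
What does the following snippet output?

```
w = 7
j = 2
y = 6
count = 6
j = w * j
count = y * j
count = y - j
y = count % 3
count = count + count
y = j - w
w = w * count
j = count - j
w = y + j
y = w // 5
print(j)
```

-30

j = 7*2 = 14
count = 6*14 = 84
count = 6-14 = -8
y = (-8)%3 = 1
count = (-8)+(-8) = -16
y = 14-7 = 7
w = 7*(-16) = -112
j = (-16)-14 = -30
w = 7+(-30) = -23
y = (-23)//5 = -5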